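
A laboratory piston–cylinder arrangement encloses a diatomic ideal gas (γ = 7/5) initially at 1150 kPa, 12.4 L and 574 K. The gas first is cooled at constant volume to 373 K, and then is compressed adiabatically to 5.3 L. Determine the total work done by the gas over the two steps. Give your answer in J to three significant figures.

Step 1 (isochoric): W = 0 (constant volume).
After step 1: P = 747.3 kPa (V unchanged).
Step 2 (adiabatic): W = (P₁V₁ − P₂V₂)/(γ−1) = (9267 − 13019)/0.4 = -9381 J.
W_total = 0 − 9381 = -9381 J.

W_total ≈ -9380 J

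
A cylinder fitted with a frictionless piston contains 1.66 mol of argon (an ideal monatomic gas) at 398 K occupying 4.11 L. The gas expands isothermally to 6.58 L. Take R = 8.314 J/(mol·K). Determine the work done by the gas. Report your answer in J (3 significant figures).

Isothermal: W = nRT ln(V₂/V₁).
W = (1.66)(8.314)(398) × ln(6.58/4.11)
  = 5493 × 0.4706
W_by_gas = 2585 J.

W ≈ 2590 J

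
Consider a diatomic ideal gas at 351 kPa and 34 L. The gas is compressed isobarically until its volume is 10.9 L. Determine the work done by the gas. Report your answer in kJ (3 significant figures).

Isobaric: W = P ΔV.
W = (351 kPa)(10.9 − 34 L) = (351)(-23.1) = -8108 J.

W ≈ -8.11 kJ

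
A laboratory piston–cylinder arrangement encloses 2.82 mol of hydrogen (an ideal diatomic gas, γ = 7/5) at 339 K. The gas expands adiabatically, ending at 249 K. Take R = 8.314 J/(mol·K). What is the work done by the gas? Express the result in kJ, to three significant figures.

Adiabatic ⇒ Q = 0, so W_by = −ΔU = nCᵥ(T₁ − T₂).
Cᵥ = 5R/2 = 20.79 J/(mol·K).
W = (2.82)(20.79)(339 − 249) = 5275 J.

W ≈ 5.28 kJ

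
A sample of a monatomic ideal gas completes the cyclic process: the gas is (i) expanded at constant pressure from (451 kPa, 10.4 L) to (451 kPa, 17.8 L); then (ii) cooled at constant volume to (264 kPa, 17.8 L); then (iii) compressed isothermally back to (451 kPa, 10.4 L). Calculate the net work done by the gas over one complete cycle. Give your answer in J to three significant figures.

W_net ≈ 812 J

Leg (i): W = PΔV = (451)(17.8 − 10.4) = 3337 J.
Leg (ii): W = 0.
Leg (iii): W = PᵢVᵢ ln(V_f/Vᵢ) = (4699) ln(10.4/17.8) = -2525 J.
W_net = 3337 − 2525 = 812.1 J.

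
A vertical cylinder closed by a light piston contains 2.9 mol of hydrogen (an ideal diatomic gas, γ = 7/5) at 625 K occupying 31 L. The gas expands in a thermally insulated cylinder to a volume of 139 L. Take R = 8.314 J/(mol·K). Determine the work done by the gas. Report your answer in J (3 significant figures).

Adiabatic: TV^(γ−1) = const with γ = 7/5.
T₂ = T₁ (V₁/V₂)^(γ−1) = 625 × (31/139)^0.4 = 625 × 0.5487 = 342.9 K.
W_by = nCᵥ(T₁ − T₂) = (2.9)(20.79)(625 − 342.9) = 17002 J.

W ≈ 17000 J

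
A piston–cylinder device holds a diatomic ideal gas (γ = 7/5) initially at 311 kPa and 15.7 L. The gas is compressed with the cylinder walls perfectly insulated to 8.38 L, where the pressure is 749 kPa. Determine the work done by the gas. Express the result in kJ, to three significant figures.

W ≈ -3.48 kJ

Adiabatic: W = (P₁V₁ − P₂V₂)/(γ − 1) with γ = 7/5.
P₁V₁ = 4883 J, P₂V₂ = 6277 J.
W = (4883 − 6277) / 0.4 = -3485 J.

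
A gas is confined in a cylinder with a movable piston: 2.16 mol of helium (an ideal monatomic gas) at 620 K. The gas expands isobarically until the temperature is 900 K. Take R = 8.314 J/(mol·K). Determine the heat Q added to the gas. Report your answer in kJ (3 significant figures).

Isobaric: W = nRΔT = (2.16)(8.314)(280) = 5028 J.
ΔU = nCᵥΔT with Cᵥ = 3R/2: ΔU = (2.16)(12.47)(280) = 7542 J.
Q = ΔU + W = 7542 + 5028 = 12571 J.

Q ≈ 12.6 kJ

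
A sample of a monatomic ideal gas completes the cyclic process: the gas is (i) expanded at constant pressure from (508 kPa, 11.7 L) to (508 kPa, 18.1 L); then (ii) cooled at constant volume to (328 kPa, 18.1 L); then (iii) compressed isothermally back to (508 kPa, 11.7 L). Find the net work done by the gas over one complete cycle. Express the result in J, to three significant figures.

W_net ≈ 661 J

Leg (i): W = PΔV = (508)(18.1 − 11.7) = 3251 J.
Leg (ii): W = 0.
Leg (iii): W = PᵢVᵢ ln(V_f/Vᵢ) = (5937) ln(11.7/18.1) = -2590 J.
W_net = 3251 − 2590 = 660.8 J.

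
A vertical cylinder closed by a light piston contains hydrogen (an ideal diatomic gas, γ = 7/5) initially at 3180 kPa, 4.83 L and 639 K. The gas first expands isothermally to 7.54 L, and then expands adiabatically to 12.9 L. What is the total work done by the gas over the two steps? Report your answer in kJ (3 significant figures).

Step 1 (isothermal): W = P₁V₁ ln(V₂/V₁) = (15359) ln(7.54/4.83) = 6841 J.
After step 1: P = 2037 kPa, V = 7.54 L, T = 639 K.
Step 2 (adiabatic): W = (P₁V₁ − P₂V₂)/(γ−1) = (15359 − 12390)/0.4 = 7422 J.
W_total = 6841 + 7422 = 14263 J.

W_total ≈ 14.3 kJ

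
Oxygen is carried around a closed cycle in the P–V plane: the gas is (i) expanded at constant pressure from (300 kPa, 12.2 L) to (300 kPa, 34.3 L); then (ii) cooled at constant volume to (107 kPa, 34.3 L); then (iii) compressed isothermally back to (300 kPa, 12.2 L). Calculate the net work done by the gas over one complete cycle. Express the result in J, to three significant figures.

W_net ≈ 2840 J

Leg (i): W = PΔV = (300)(34.3 − 12.2) = 6630 J.
Leg (ii): W = 0.
Leg (iii): W = PᵢVᵢ ln(V_f/Vᵢ) = (3670) ln(12.2/34.3) = -3794 J.
W_net = 6630 − 3794 = 2836 J.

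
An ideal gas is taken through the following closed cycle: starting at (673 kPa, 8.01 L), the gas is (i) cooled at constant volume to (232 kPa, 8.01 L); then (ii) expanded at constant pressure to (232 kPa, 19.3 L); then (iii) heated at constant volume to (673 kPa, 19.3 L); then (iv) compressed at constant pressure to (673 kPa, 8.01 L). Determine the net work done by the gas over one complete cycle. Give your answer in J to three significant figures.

W_net ≈ -4980 J

Constant-volume legs do no work.
W(ii) = (232)(19.3 − 8.01) = 2619 J; W(iv) = (673)(8.01 − 19.3) = -7598 J.
W_net = 2619 − 7598 = -4979 J (the counter-clockwise enclosed area).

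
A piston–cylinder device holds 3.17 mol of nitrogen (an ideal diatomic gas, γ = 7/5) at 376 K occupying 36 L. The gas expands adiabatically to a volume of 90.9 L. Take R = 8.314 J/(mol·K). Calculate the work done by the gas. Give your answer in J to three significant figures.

Adiabatic: TV^(γ−1) = const with γ = 7/5.
T₂ = T₁ (V₁/V₂)^(γ−1) = 376 × (36/90.9)^0.4 = 376 × 0.6904 = 259.6 K.
W_by = nCᵥ(T₁ − T₂) = (3.17)(20.79)(376 − 259.6) = 7670 J.

W ≈ 7670 J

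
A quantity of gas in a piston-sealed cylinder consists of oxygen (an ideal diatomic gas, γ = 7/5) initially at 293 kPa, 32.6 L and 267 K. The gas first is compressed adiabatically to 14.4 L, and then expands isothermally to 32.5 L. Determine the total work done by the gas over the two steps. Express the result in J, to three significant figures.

Step 1 (adiabatic): W = (P₁V₁ − P₂V₂)/(γ−1) = (9552 − 13244)/0.4 = -9231 J.
After step 1: P = 919.7 kPa, V = 14.4 L, T = 370.2 K.
Step 2 (isothermal): W = P₁V₁ ln(V₂/V₁) = (13244) ln(32.5/14.4) = 10781 J.
W_total = -9231 + 10781 = 1550 J.

W_total ≈ 1550 J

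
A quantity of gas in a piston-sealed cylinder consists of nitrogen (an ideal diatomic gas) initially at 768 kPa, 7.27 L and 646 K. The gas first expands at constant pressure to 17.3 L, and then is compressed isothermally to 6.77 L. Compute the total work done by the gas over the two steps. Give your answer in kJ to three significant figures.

W_total ≈ -4.76 kJ

Step 1 (isobaric): W = PΔV = (768 kPa)(17.3 − 7.27 L) = 7703 J.
After step 1: P = 768 kPa, V = 17.3 L, T = 1537 K.
Step 2 (isothermal): W = P₁V₁ ln(V₂/V₁) = (13286) ln(6.77/17.3) = -12465 J.
W_total = 7703 − 12465 = -4762 J.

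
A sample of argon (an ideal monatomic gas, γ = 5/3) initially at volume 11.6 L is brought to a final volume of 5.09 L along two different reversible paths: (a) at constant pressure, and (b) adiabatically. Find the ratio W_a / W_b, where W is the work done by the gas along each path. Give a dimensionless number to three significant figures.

W_a / W_b ≈ 0.511

Path (a) isobaric: W = P₁(V₂ − V₁) → W_a/(P₁V₁) = -0.5612.
Path (b) adiabatic: W = P₁V₁(1 − (V₁/V₂)^(γ−1))/(γ−1) → W_b/(P₁V₁) = -1.098.
W_a / W_b = -0.5612 / -1.098 = 0.5113.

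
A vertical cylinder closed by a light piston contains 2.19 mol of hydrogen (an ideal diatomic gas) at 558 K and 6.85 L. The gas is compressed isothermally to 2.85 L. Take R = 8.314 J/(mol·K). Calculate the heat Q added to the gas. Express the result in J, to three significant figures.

Q ≈ -8910 J

Isothermal ⇒ ΔU = 0, so Q = W = nRT ln(V₂/V₁).
Q = (2.19)(8.314)(558) ln(2.85/6.85) = 10160 × -0.8769 = -8909 J.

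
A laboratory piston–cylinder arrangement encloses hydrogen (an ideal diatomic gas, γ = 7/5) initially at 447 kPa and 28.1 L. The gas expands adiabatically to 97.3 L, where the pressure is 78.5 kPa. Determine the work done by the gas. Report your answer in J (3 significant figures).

Adiabatic: W = (P₁V₁ − P₂V₂)/(γ − 1) with γ = 7/5.
P₁V₁ = 12561 J, P₂V₂ = 7638 J.
W = (12561 − 7638) / 0.4 = 12307 J.

W ≈ 12300 J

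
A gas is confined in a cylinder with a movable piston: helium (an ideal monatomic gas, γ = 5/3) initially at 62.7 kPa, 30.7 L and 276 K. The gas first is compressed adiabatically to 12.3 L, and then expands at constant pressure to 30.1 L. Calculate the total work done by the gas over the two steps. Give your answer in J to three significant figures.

Step 1 (adiabatic): W = (P₁V₁ − P₂V₂)/(γ−1) = (1925 − 3542)/0.667 = -2425 J.
After step 1: P = 288 kPa, V = 12.3 L, T = 507.8 K.
Step 2 (isobaric): W = PΔV = (288 kPa)(30.1 − 12.3 L) = 5126 J.
W_total = -2425 + 5126 = 2700 J.

W_total ≈ 2700 J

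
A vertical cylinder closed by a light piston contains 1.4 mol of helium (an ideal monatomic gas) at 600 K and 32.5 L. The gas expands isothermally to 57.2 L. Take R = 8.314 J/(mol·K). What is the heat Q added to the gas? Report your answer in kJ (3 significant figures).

Q ≈ 3.95 kJ

Isothermal ⇒ ΔU = 0, so Q = W = nRT ln(V₂/V₁).
Q = (1.4)(8.314)(600) ln(57.2/32.5) = 6984 × 0.5653 = 3948 J.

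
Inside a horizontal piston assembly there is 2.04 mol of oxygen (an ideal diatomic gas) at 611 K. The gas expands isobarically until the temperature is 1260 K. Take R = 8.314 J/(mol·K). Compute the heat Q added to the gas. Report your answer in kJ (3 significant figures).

Isobaric: W = nRΔT = (2.04)(8.314)(649) = 11007 J.
ΔU = nCᵥΔT with Cᵥ = 5R/2: ΔU = (2.04)(20.79)(649) = 27519 J.
Q = ΔU + W = 27519 + 11007 = 38526 J.

Q ≈ 38.5 kJ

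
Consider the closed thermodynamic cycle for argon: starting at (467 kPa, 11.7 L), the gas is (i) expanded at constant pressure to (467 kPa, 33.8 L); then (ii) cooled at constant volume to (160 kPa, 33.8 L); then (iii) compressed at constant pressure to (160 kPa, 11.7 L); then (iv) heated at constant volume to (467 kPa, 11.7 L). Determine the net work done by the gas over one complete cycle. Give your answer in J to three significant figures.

W_net ≈ 6780 J

Constant-volume legs do no work.
W(i) = (467)(33.8 − 11.7) = 10321 J; W(iii) = (160)(11.7 − 33.8) = -3536 J.
W_net = 10321 − 3536 = 6785 J (the clockwise enclosed area).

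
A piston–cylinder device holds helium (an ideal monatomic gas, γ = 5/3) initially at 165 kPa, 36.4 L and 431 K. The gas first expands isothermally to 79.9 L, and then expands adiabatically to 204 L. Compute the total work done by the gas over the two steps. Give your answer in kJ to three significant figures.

W_total ≈ 8.91 kJ

Step 1 (isothermal): W = P₁V₁ ln(V₂/V₁) = (6006) ln(79.9/36.4) = 4722 J.
After step 1: P = 75.17 kPa, V = 79.9 L, T = 431 K.
Step 2 (adiabatic): W = (P₁V₁ − P₂V₂)/(γ−1) = (6006 − 3215)/0.667 = 4186 J.
W_total = 4722 + 4186 = 8908 J.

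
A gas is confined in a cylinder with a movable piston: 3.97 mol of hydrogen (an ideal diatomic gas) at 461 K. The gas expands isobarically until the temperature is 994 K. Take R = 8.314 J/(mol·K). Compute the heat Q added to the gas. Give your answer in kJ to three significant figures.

Q ≈ 61.6 kJ

Isobaric: W = nRΔT = (3.97)(8.314)(533) = 17593 J.
ΔU = nCᵥΔT with Cᵥ = 5R/2: ΔU = (3.97)(20.79)(533) = 43981 J.
Q = ΔU + W = 43981 + 17593 = 61574 J.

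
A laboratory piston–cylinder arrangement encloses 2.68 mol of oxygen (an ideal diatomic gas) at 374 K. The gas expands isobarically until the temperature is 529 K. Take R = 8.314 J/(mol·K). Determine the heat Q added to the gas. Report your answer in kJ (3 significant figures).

Q ≈ 12.1 kJ

Isobaric: W = nRΔT = (2.68)(8.314)(155) = 3454 J.
ΔU = nCᵥΔT with Cᵥ = 5R/2: ΔU = (2.68)(20.79)(155) = 8634 J.
Q = ΔU + W = 8634 + 3454 = 12088 J.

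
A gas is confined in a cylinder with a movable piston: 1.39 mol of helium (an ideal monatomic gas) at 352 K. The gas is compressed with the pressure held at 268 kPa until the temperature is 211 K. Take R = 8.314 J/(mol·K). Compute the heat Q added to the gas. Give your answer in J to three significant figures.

Isobaric: W = nRΔT = (1.39)(8.314)(-141) = -1629 J.
ΔU = nCᵥΔT with Cᵥ = 3R/2: ΔU = (1.39)(12.47)(-141) = -2444 J.
Q = ΔU + W = -2444 − 1629 = -4074 J.

Q ≈ -4070 J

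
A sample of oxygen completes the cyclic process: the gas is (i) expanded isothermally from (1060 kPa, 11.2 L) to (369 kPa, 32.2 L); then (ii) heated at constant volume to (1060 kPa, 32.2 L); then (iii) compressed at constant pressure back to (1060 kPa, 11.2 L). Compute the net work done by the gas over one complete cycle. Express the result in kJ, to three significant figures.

W_net ≈ -9.72 kJ

Leg (i): W = PᵢVᵢ ln(V_f/Vᵢ) = (11872) ln(32.2/11.2) = 12537 J.
Leg (ii): W = 0.
Leg (iii): W = PΔV = (1060)(11.2 − 32.2) = -22260 J.
W_net = 12537 − 22260 = -9723 J.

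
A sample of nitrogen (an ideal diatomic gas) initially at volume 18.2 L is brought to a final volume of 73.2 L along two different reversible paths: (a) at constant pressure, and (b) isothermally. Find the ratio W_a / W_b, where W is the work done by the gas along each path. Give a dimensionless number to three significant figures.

Path (a) isobaric: W = P₁(V₂ − V₁) → W_a/(P₁V₁) = 3.022.
Path (b) isothermal: W = P₁V₁ ln(V₂/V₁) → W_b/(P₁V₁) = 1.392.
W_a / W_b = 3.022 / 1.392 = 2.171.

W_a / W_b ≈ 2.17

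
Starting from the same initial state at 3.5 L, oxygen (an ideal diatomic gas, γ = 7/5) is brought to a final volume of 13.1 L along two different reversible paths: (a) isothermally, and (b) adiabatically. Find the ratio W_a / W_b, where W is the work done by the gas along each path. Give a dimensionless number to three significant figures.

Path (a) isothermal: W = P₁V₁ ln(V₂/V₁) → W_a/(P₁V₁) = 1.32.
Path (b) adiabatic: W = P₁V₁(1 − (V₁/V₂)^(γ−1))/(γ−1) → W_b/(P₁V₁) = 1.025.
W_a / W_b = 1.32 / 1.025 = 1.287.

W_a / W_b ≈ 1.29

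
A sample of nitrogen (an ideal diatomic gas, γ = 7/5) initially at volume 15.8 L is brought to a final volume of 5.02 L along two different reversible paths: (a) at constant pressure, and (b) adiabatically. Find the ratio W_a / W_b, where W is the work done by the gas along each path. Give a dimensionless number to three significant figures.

Path (a) isobaric: W = P₁(V₂ − V₁) → W_a/(P₁V₁) = -0.6823.
Path (b) adiabatic: W = P₁V₁(1 − (V₁/V₂)^(γ−1))/(γ−1) → W_b/(P₁V₁) = -1.455.
W_a / W_b = -0.6823 / -1.455 = 0.469.

W_a / W_b ≈ 0.469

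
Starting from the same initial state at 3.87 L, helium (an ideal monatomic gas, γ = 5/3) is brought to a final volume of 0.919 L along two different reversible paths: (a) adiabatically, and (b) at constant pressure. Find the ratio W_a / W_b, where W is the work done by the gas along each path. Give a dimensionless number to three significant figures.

Path (a) adiabatic: W = P₁V₁(1 − (V₁/V₂)^(γ−1))/(γ−1) → W_a/(P₁V₁) = -2.412.
Path (b) isobaric: W = P₁(V₂ − V₁) → W_b/(P₁V₁) = -0.7625.
W_a / W_b = -2.412 / -0.7625 = 3.163.

W_a / W_b ≈ 3.16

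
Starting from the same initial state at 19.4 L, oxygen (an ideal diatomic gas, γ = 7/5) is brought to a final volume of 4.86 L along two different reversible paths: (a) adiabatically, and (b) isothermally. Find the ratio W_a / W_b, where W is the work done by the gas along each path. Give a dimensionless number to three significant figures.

Path (a) adiabatic: W = P₁V₁(1 − (V₁/V₂)^(γ−1))/(γ−1) → W_a/(P₁V₁) = -1.849.
Path (b) isothermal: W = P₁V₁ ln(V₂/V₁) → W_b/(P₁V₁) = -1.384.
W_a / W_b = -1.849 / -1.384 = 1.336.

W_a / W_b ≈ 1.34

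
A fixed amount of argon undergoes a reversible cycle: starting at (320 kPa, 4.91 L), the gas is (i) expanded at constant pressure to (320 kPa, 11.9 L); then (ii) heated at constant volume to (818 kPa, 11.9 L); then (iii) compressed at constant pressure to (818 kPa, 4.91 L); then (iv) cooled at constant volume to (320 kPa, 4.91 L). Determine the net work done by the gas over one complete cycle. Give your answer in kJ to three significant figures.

Constant-volume legs do no work.
W(i) = (320)(11.9 − 4.91) = 2237 J; W(iii) = (818)(4.91 − 11.9) = -5718 J.
W_net = 2237 − 5718 = -3481 J (the counter-clockwise enclosed area).

W_net ≈ -3.48 kJ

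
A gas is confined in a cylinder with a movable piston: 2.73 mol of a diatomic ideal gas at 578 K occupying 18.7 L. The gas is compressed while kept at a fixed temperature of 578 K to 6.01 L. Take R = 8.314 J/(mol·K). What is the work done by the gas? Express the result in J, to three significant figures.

Isothermal: W = nRT ln(V₂/V₁).
W = (2.73)(8.314)(578) × ln(6.01/18.7)
  = 13119 × -1.135
W_by_gas = -14891 J.

W ≈ -14900 J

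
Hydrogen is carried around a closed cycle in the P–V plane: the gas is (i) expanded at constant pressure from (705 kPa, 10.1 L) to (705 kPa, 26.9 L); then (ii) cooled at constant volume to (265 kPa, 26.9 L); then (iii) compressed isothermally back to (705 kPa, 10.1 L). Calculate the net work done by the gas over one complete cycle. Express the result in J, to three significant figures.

Leg (i): W = PΔV = (705)(26.9 − 10.1) = 11844 J.
Leg (ii): W = 0.
Leg (iii): W = PᵢVᵢ ln(V_f/Vᵢ) = (7128) ln(10.1/26.9) = -6983 J.
W_net = 11844 − 6983 = 4861 J.

W_net ≈ 4860 J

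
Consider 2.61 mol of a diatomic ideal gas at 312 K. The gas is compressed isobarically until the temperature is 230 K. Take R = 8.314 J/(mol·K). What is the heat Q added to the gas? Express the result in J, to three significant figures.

Q ≈ -6230 J

Isobaric: W = nRΔT = (2.61)(8.314)(-82) = -1779 J.
ΔU = nCᵥΔT with Cᵥ = 5R/2: ΔU = (2.61)(20.79)(-82) = -4448 J.
Q = ΔU + W = -4448 − 1779 = -6228 J.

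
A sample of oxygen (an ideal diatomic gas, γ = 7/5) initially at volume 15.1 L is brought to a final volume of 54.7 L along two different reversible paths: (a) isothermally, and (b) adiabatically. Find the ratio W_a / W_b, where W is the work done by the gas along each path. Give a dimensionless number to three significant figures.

W_a / W_b ≈ 1.28

Path (a) isothermal: W = P₁V₁ ln(V₂/V₁) → W_a/(P₁V₁) = 1.287.
Path (b) adiabatic: W = P₁V₁(1 − (V₁/V₂)^(γ−1))/(γ−1) → W_b/(P₁V₁) = 1.006.
W_a / W_b = 1.287 / 1.006 = 1.279.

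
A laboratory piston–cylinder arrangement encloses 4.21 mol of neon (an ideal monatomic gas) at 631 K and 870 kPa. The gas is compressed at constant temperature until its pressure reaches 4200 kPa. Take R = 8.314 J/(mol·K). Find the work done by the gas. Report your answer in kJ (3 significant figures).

Isothermal process: W = nRT ln(V₂/V₁) = nRT ln(P₁/P₂).
W = (4.21)(8.314)(631) × ln(870/4200)
  = 22086 × ln(0.2071) = 22086 × -1.574
W_by_gas = -34771 J.

W ≈ -34.8 kJ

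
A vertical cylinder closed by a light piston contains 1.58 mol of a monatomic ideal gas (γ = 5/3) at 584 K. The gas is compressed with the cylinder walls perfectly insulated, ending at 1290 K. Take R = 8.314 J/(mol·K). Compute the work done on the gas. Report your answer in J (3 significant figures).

W ≈ 13900 J

Adiabatic ⇒ Q = 0, so W_by = −ΔU = nCᵥ(T₁ − T₂).
Cᵥ = 3R/2 = 12.47 J/(mol·K).
W = (1.58)(12.47)(584 − 1290) = -13911 J.
Work on gas = −W_by = 13911 J.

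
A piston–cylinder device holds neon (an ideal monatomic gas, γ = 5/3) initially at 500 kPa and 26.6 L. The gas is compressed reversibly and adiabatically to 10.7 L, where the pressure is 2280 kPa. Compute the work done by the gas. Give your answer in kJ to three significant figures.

Adiabatic: W = (P₁V₁ − P₂V₂)/(γ − 1) with γ = 5/3.
P₁V₁ = 13300 J, P₂V₂ = 24396 J.
W = (13300 − 24396) / 0.6667 = -16644 J.

W ≈ -16.6 kJ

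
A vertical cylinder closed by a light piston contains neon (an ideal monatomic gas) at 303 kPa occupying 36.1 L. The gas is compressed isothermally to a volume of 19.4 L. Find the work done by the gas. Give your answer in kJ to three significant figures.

Isothermal: W = nRT ln(V₂/V₁) = P₁V₁ ln(V₂/V₁).
P₁V₁ = (303 kPa)(36.1 L) = 10938 J.
W = 10938 × ln(19.4/36.1) = 10938 × -0.621
W_by_gas = -6793 J.

W ≈ -6.79 kJ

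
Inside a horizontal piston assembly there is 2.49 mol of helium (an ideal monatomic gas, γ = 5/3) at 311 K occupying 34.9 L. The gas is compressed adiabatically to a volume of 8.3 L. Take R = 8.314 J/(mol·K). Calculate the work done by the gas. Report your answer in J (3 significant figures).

Adiabatic: TV^(γ−1) = const with γ = 5/3.
T₂ = T₁ (V₁/V₂)^(γ−1) = 311 × (34.9/8.3)^0.667 = 311 × 2.605 = 810.2 K.
W_by = nCᵥ(T₁ − T₂) = (2.49)(12.47)(311 − 810.2) = -15502 J.

W ≈ -15500 J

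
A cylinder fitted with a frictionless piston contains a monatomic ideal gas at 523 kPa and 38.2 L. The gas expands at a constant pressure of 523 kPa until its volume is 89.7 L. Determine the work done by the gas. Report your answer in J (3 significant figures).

Isobaric: W = P ΔV.
W = (523 kPa)(89.7 − 38.2 L) = (523)(51.5) = 26934 J.

W ≈ 26900 J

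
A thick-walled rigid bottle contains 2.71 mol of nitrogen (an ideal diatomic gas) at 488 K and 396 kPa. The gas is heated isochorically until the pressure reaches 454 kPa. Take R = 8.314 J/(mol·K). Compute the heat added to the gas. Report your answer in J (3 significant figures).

Q ≈ 4030 J

Constant volume ⇒ W = 0, so Q = ΔU = nCᵥΔT with Cᵥ = 5R/2 = 20.79 J/(mol·K).
At constant V, T₂/T₁ = P₂/P₁ ⇒ ΔT = T₁(P₂/P₁ − 1) = 488·(454/396 − 1) = 71.47 K.
ΔU = (2.71)(20.79)(71.47) = 4026 J.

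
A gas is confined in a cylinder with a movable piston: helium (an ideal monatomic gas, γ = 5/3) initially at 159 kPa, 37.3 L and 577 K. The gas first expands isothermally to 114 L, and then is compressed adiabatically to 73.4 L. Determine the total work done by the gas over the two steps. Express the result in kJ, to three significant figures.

W_total ≈ 3.59 kJ

Step 1 (isothermal): W = P₁V₁ ln(V₂/V₁) = (5931) ln(114/37.3) = 6626 J.
After step 1: P = 52.02 kPa, V = 114 L, T = 577 K.
Step 2 (adiabatic): W = (P₁V₁ − P₂V₂)/(γ−1) = (5931 − 7954)/0.667 = -3035 J.
W_total = 6626 − 3035 = 3591 J.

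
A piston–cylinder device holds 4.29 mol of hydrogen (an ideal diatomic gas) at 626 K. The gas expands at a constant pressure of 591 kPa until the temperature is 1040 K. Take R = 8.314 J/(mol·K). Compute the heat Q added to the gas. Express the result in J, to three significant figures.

Q ≈ 51700 J

Isobaric: W = nRΔT = (4.29)(8.314)(414) = 14766 J.
ΔU = nCᵥΔT with Cᵥ = 5R/2: ΔU = (4.29)(20.79)(414) = 36915 J.
Q = ΔU + W = 36915 + 14766 = 51682 J.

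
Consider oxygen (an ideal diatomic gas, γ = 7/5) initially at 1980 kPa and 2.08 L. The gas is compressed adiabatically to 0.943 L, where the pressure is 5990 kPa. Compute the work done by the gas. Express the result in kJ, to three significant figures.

Adiabatic: W = (P₁V₁ − P₂V₂)/(γ − 1) with γ = 7/5.
P₁V₁ = 4118 J, P₂V₂ = 5649 J.
W = (4118 − 5649) / 0.4 = -3825 J.

W ≈ -3.83 kJ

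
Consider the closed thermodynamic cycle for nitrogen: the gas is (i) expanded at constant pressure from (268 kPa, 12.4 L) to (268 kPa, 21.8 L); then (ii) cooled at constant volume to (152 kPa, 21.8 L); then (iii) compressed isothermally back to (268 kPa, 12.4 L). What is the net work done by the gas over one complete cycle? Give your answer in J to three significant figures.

W_net ≈ 650 J

Leg (i): W = PΔV = (268)(21.8 − 12.4) = 2519 J.
Leg (ii): W = 0.
Leg (iii): W = PᵢVᵢ ln(V_f/Vᵢ) = (3314) ln(12.4/21.8) = -1870 J.
W_net = 2519 − 1870 = 649.6 J.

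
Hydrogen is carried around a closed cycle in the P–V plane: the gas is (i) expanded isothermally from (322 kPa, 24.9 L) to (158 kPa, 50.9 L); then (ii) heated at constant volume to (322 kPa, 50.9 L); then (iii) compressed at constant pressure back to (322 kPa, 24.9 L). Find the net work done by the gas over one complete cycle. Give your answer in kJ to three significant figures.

W_net ≈ -2.64 kJ

Leg (i): W = PᵢVᵢ ln(V_f/Vᵢ) = (8018) ln(50.9/24.9) = 5733 J.
Leg (ii): W = 0.
Leg (iii): W = PΔV = (322)(24.9 − 50.9) = -8372 J.
W_net = 5733 − 8372 = -2639 J.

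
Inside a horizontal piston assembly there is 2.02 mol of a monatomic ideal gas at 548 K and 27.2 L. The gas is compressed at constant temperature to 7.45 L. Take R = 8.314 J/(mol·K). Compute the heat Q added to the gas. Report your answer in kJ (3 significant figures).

Isothermal ⇒ ΔU = 0, so Q = W = nRT ln(V₂/V₁).
Q = (2.02)(8.314)(548) ln(7.45/27.2) = 9203 × -1.295 = -11918 J.

Q ≈ -11.9 kJ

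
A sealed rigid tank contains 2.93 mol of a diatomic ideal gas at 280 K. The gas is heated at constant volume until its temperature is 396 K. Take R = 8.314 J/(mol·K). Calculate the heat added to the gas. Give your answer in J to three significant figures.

Q ≈ 7060 J

Constant volume ⇒ W = 0, so Q = ΔU = nCᵥΔT with Cᵥ = 5R/2 = 20.79 J/(mol·K).
ΔU = (2.93)(20.79)(396 − 280) = 7064 J.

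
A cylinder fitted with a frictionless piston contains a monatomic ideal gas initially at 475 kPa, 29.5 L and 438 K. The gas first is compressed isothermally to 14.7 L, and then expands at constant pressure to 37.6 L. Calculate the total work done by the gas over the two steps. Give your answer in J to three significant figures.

W_total ≈ 12100 J

Step 1 (isothermal): W = P₁V₁ ln(V₂/V₁) = (14012) ln(14.7/29.5) = -9760 J.
After step 1: P = 953.2 kPa, V = 14.7 L, T = 438 K.
Step 2 (isobaric): W = PΔV = (953.2 kPa)(37.6 − 14.7 L) = 21829 J.
W_total = -9760 + 21829 = 12069 J.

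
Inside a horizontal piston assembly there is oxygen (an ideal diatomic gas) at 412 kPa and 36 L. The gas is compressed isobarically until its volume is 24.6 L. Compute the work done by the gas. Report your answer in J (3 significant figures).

Isobaric: W = P ΔV.
W = (412 kPa)(24.6 − 36 L) = (412)(-11.4) = -4697 J.

W ≈ -4700 J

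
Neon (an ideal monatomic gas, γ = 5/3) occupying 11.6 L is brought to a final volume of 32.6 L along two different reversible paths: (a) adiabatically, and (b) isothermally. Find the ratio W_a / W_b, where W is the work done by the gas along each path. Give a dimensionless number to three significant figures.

W_a / W_b ≈ 0.723

Path (a) adiabatic: W = P₁V₁(1 − (V₁/V₂)^(γ−1))/(γ−1) → W_a/(P₁V₁) = 0.7468.
Path (b) isothermal: W = P₁V₁ ln(V₂/V₁) → W_b/(P₁V₁) = 1.033.
W_a / W_b = 0.7468 / 1.033 = 0.7227.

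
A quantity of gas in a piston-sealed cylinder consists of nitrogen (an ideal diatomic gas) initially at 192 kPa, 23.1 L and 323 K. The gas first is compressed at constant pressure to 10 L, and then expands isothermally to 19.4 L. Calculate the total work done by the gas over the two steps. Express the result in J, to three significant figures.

W_total ≈ -1240 J

Step 1 (isobaric): W = PΔV = (192 kPa)(10 − 23.1 L) = -2515 J.
After step 1: P = 192 kPa, V = 10 L, T = 139.8 K.
Step 2 (isothermal): W = P₁V₁ ln(V₂/V₁) = (1920) ln(19.4/10) = 1272 J.
W_total = -2515 + 1272 = -1243 J.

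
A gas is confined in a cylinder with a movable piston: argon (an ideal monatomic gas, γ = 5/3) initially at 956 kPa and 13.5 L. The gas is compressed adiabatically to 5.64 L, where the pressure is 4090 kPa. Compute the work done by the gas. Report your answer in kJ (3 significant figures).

Adiabatic: W = (P₁V₁ − P₂V₂)/(γ − 1) with γ = 5/3.
P₁V₁ = 12906 J, P₂V₂ = 23068 J.
W = (12906 − 23068) / 0.6667 = -15242 J.

W ≈ -15.2 kJ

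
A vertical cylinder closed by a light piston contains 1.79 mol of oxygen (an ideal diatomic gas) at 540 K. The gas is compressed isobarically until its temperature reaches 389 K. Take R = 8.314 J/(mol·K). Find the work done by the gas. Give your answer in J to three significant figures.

W ≈ -2250 J

Isobaric: W = P ΔV = nR ΔT.
W = (1.79)(8.314)(389 − 540) = -2247 J.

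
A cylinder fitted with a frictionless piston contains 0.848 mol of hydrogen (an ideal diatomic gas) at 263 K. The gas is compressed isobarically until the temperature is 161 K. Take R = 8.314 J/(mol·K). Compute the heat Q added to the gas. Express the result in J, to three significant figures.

Q ≈ -2520 J

Isobaric: W = nRΔT = (0.848)(8.314)(-102) = -719.1 J.
ΔU = nCᵥΔT with Cᵥ = 5R/2: ΔU = (0.848)(20.79)(-102) = -1798 J.
Q = ΔU + W = -1798 − 719.1 = -2517 J.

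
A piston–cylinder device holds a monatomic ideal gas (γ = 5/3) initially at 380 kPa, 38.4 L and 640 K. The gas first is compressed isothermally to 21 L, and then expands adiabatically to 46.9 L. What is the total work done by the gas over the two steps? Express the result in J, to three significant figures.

W_total ≈ 271 J

Step 1 (isothermal): W = P₁V₁ ln(V₂/V₁) = (14592) ln(21/38.4) = -8807 J.
After step 1: P = 694.9 kPa, V = 21 L, T = 640 K.
Step 2 (adiabatic): W = (P₁V₁ − P₂V₂)/(γ−1) = (14592 − 8540)/0.667 = 9077 J.
W_total = -8807 + 9077 = 270.6 J.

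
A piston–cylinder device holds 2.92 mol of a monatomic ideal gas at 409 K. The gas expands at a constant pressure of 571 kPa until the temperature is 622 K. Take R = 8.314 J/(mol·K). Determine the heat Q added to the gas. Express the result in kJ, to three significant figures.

Isobaric: W = nRΔT = (2.92)(8.314)(213) = 5171 J.
ΔU = nCᵥΔT with Cᵥ = 3R/2: ΔU = (2.92)(12.47)(213) = 7756 J.
Q = ΔU + W = 7756 + 5171 = 12927 J.

Q ≈ 12.9 kJ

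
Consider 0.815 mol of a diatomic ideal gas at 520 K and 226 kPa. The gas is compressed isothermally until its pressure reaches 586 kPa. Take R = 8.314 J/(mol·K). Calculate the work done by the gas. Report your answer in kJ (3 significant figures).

Isothermal process: W = nRT ln(V₂/V₁) = nRT ln(P₁/P₂).
W = (0.815)(8.314)(520) × ln(226/586)
  = 3523 × ln(0.3857) = 3523 × -0.9528
W_by_gas = -3357 J.

W ≈ -3.36 kJ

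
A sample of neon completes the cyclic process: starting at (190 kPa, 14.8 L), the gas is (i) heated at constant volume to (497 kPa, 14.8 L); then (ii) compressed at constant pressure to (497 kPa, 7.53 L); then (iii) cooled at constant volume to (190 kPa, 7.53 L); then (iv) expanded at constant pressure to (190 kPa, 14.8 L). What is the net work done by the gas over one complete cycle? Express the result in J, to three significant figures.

Constant-volume legs do no work.
W(ii) = (497)(7.53 − 14.8) = -3613 J; W(iv) = (190)(14.8 − 7.53) = 1381 J.
W_net = -3613 + 1381 = -2232 J (the counter-clockwise enclosed area).

W_net ≈ -2230 J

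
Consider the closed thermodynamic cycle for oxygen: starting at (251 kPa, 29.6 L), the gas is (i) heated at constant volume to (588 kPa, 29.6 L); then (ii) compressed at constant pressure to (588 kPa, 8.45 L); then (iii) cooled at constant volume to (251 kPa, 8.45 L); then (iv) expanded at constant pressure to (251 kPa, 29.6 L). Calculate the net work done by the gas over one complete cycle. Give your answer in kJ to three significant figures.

W_net ≈ -7.13 kJ

Constant-volume legs do no work.
W(ii) = (588)(8.45 − 29.6) = -12436 J; W(iv) = (251)(29.6 − 8.45) = 5309 J.
W_net = -12436 + 5309 = -7128 J (the counter-clockwise enclosed area).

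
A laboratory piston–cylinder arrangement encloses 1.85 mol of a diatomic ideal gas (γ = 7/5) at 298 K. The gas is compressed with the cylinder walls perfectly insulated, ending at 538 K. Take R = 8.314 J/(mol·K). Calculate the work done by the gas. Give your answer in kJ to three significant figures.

W ≈ -9.23 kJ

Adiabatic ⇒ Q = 0, so W_by = −ΔU = nCᵥ(T₁ − T₂).
Cᵥ = 5R/2 = 20.79 J/(mol·K).
W = (1.85)(20.79)(298 − 538) = -9229 J.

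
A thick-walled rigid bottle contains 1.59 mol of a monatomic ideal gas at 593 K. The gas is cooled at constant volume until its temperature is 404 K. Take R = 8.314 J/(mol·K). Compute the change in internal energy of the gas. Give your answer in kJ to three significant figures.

Constant volume ⇒ W = 0, so Q = ΔU = nCᵥΔT with Cᵥ = 3R/2 = 12.47 J/(mol·K).
ΔU = (1.59)(12.47)(404 − 593) = -3748 J.

ΔU ≈ -3.75 kJ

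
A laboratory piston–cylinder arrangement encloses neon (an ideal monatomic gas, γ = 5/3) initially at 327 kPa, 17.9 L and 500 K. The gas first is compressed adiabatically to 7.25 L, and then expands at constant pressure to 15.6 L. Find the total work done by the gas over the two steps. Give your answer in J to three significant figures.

Step 1 (adiabatic): W = (P₁V₁ − P₂V₂)/(γ−1) = (5853 − 10692)/0.667 = -7259 J.
After step 1: P = 1475 kPa, V = 7.25 L, T = 913.4 K.
Step 2 (isobaric): W = PΔV = (1475 kPa)(15.6 − 7.25 L) = 12315 J.
W_total = -7259 + 12315 = 5056 J.

W_total ≈ 5060 J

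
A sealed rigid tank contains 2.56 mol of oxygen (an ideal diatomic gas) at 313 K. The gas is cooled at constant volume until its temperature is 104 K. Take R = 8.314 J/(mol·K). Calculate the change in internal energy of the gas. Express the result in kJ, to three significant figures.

Constant volume ⇒ W = 0, so Q = ΔU = nCᵥΔT with Cᵥ = 5R/2 = 20.79 J/(mol·K).
ΔU = (2.56)(20.79)(104 − 313) = -11121 J.

ΔU ≈ -11.1 kJ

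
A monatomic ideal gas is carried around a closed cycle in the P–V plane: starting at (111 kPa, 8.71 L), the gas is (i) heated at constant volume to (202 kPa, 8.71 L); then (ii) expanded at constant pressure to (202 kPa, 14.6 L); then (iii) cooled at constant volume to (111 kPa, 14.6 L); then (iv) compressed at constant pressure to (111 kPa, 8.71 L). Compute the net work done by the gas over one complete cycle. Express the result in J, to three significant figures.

W_net ≈ 536 J

Constant-volume legs do no work.
W(ii) = (202)(14.6 − 8.71) = 1190 J; W(iv) = (111)(8.71 − 14.6) = -653.8 J.
W_net = 1190 − 653.8 = 536 J (the clockwise enclosed area).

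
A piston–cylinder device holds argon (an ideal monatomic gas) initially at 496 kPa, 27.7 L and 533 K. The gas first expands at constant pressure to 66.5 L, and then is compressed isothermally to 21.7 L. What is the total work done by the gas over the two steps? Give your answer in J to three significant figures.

Step 1 (isobaric): W = PΔV = (496 kPa)(66.5 − 27.7 L) = 19245 J.
After step 1: P = 496 kPa, V = 66.5 L, T = 1280 K.
Step 2 (isothermal): W = P₁V₁ ln(V₂/V₁) = (32984) ln(21.7/66.5) = -36938 J.
W_total = 19245 − 36938 = -17694 J.

W_total ≈ -17700 J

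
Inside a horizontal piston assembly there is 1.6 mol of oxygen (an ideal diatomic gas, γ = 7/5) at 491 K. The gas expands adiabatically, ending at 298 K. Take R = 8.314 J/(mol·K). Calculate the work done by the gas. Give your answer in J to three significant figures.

Adiabatic ⇒ Q = 0, so W_by = −ΔU = nCᵥ(T₁ − T₂).
Cᵥ = 5R/2 = 20.79 J/(mol·K).
W = (1.6)(20.79)(491 − 298) = 6418 J.

W ≈ 6420 J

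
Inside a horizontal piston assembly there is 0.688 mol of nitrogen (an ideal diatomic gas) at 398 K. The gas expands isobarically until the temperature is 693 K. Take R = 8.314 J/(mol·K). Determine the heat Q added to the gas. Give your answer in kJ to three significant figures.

Q ≈ 5.91 kJ

Isobaric: W = nRΔT = (0.688)(8.314)(295) = 1687 J.
ΔU = nCᵥΔT with Cᵥ = 5R/2: ΔU = (0.688)(20.79)(295) = 4219 J.
Q = ΔU + W = 4219 + 1687 = 5906 J.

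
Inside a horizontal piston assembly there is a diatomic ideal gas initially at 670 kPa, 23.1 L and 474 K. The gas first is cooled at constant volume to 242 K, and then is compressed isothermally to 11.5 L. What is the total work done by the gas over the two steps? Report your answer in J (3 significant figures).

W_total ≈ -5510 J

Step 1 (isochoric): W = 0 (constant volume).
After step 1: P = 342.1 kPa (V unchanged).
Step 2 (isothermal): W = P₁V₁ ln(V₂/V₁) = (7902) ln(11.5/23.1) = -5511 J.
W_total = 0 − 5511 = -5511 J.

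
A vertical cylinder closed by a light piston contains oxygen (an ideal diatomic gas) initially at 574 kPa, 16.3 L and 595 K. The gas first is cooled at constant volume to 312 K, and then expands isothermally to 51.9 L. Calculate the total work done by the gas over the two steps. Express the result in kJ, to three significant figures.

Step 1 (isochoric): W = 0 (constant volume).
After step 1: P = 301 kPa (V unchanged).
Step 2 (isothermal): W = P₁V₁ ln(V₂/V₁) = (4906) ln(51.9/16.3) = 5682 J.
W_total = 0 + 5682 = 5682 J.

W_total ≈ 5.68 kJ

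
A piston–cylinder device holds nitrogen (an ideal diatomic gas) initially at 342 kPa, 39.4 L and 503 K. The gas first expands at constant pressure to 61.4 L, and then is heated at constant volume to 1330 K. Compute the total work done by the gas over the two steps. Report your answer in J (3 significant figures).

W_total ≈ 7520 J

Step 1 (isobaric): W = PΔV = (342 kPa)(61.4 − 39.4 L) = 7524 J.
Step 2 (isochoric): W = 0 (constant volume).
W_total = 7524 + 0 = 7524 J.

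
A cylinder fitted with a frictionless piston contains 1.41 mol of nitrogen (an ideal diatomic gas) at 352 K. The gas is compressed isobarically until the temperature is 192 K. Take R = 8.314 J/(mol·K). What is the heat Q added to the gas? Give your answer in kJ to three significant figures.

Isobaric: W = nRΔT = (1.41)(8.314)(-160) = -1876 J.
ΔU = nCᵥΔT with Cᵥ = 5R/2: ΔU = (1.41)(20.79)(-160) = -4689 J.
Q = ΔU + W = -4689 − 1876 = -6565 J.

Q ≈ -6.56 kJ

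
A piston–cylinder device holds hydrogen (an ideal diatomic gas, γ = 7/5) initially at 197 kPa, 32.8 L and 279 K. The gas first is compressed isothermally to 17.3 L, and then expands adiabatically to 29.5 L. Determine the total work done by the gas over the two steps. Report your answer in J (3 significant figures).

W_total ≈ -1030 J

Step 1 (isothermal): W = P₁V₁ ln(V₂/V₁) = (6462) ln(17.3/32.8) = -4134 J.
After step 1: P = 373.5 kPa, V = 17.3 L, T = 279 K.
Step 2 (adiabatic): W = (P₁V₁ − P₂V₂)/(γ−1) = (6462 − 5220)/0.4 = 3105 J.
W_total = -4134 + 3105 = -1028 J.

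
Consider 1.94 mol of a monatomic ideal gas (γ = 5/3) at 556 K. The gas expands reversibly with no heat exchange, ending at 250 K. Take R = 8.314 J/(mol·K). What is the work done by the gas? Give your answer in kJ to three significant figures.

W ≈ 7.40 kJ

Adiabatic ⇒ Q = 0, so W_by = −ΔU = nCᵥ(T₁ − T₂).
Cᵥ = 3R/2 = 12.47 J/(mol·K).
W = (1.94)(12.47)(556 − 250) = 7403 J.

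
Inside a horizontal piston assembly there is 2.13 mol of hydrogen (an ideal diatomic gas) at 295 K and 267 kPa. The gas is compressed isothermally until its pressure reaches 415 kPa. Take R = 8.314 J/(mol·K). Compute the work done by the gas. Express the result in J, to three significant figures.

W ≈ -2300 J

Isothermal process: W = nRT ln(V₂/V₁) = nRT ln(P₁/P₂).
W = (2.13)(8.314)(295) × ln(267/415)
  = 5224 × ln(0.6434) = 5224 × -0.441
W_by_gas = -2304 J.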